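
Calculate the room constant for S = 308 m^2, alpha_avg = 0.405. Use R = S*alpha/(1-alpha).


R = 308 * 0.405 / (1 - 0.405) = 209.65 m^2


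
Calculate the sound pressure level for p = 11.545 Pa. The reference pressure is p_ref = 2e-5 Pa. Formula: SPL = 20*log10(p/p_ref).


p / p_ref = 11.545 / 2e-5 = 577250
SPL = 20 * log10(577250) = 115.23 dB


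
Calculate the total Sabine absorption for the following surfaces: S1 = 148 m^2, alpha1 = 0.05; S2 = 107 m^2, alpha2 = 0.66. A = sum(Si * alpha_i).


148 * 0.05 = 7.4
107 * 0.66 = 70.62
A_total = 7.4 + 70.62 = 78.02 m^2


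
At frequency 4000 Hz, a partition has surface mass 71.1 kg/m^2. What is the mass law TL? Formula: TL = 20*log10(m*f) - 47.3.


m * f = 71.1 * 4000 = 284400
20*log10(284400) = 109.079 dB
TL = 109.079 - 47.3 = 61.779 dB


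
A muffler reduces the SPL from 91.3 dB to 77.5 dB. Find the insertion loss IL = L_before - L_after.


Insertion loss = SPL without muffler - SPL with muffler
IL = 91.3 - 77.5 = 13.8 dB


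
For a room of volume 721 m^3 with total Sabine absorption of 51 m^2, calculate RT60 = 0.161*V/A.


RT60 = 0.161 * 721 / 51 = 2.2761 s


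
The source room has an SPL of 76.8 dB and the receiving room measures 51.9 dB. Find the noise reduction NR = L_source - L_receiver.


NR = L_source - L_receiver (difference between source and receiving room levels)
NR = 76.8 - 51.9 = 24.9 dB


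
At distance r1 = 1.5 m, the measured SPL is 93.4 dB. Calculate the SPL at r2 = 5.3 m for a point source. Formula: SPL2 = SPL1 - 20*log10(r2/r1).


r2/r1 = 5.3/1.5 = 3.53333
Correction = 20*log10(3.53333) = 10.9637 dB
SPL2 = 93.4 - 10.9637 = 82.436 dB


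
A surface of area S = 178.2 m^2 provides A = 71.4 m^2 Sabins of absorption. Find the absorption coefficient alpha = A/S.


Absorption coefficient = absorbed power / incident power
alpha = A / S = 71.4 / 178.2 = 0.40067


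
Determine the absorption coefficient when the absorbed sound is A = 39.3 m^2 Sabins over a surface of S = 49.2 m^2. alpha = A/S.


Absorption coefficient = absorbed power / incident power
alpha = A / S = 39.3 / 49.2 = 0.79878


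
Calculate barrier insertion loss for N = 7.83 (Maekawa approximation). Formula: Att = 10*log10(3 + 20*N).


3 + 20*N = 3 + 20*7.83 = 159.6
Att = 10*log10(159.6) = 22.03 dB


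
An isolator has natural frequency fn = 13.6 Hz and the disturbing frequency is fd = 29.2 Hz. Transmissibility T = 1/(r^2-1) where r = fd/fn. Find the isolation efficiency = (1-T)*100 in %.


r = 29.2 / 13.6 = 2.14706
r^2 - 1 = 2.14706^2 - 1 = 3.60987
T = 1/3.60987 = 0.277018
Efficiency = (1 - 0.277018)*100 = 72.298 %


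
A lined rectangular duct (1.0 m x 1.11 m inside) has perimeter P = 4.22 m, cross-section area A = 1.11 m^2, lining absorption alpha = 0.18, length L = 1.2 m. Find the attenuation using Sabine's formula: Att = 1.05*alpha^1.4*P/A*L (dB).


alpha^1.4 = 0.18^1.4 = 0.0906529
Attenuation rate = 1.05 * alpha^1.4 * P / A
= 1.05 * 0.0906529 * 4.22 / 1.11 = 0.361877 dB/m
Total Att = 0.361877 * 1.2 = 0.43425 dB


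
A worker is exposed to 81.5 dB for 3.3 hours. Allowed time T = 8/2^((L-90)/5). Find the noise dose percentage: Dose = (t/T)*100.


T_allowed = 8 / 2^((81.5 - 90)/5) = 25.9921 hr
Dose = 3.3 / 25.9921 * 100 = 12.696 %


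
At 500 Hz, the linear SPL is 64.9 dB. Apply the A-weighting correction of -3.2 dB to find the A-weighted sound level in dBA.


A-weighting table: 500 Hz -> -3.2 dB correction
SPL_A = SPL + correction = 64.9 + (-3.2) = 61.7 dBA


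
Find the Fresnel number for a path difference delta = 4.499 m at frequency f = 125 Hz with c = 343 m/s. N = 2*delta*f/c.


N = 2*delta*f/c = 2*delta/lambda, where lambda = c/f
lambda = 343 / 125 = 2.744 m
N = 2 * 4.499 / 2.744 = 3.2792


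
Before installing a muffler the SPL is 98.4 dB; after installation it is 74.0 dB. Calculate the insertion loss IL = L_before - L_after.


Insertion loss = SPL without muffler - SPL with muffler
IL = 98.4 - 74.0 = 24.4 dB


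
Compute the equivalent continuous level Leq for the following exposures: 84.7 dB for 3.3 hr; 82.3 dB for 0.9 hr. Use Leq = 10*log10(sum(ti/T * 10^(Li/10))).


T_total = 3.3 + 0.9 = 4.2 hr
(3.3/4.2) * 10^(84.7/10) = 2.31881e+08
(0.9/4.2) * 10^(82.3/10) = 3.63909e+07
Sum = 2.31881e+08 + 3.63909e+07 = 2.68272e+08
Leq = 10*log10(2.68272e+08) = 84.286 dB


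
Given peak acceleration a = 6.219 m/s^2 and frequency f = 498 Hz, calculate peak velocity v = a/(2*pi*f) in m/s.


omega = 2*pi*f = 2*pi*498 = 3129.03 rad/s
v = a / omega = 6.219 / 3129.03 = 0.0019875 m/s


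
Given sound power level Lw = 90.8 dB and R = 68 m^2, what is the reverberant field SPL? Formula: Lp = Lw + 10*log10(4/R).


4/R = 4/68 = 0.0588235
Lp = 90.8 + 10*log10(0.0588235) = 78.496 dB


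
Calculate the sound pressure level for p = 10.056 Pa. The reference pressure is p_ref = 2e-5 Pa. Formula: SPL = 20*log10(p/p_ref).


p / p_ref = 10.056 / 2e-5 = 502800
SPL = 20 * log10(502800) = 114.03 dB


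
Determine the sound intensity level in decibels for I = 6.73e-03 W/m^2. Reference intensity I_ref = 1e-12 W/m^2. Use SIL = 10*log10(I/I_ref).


I / I_ref = 6.73e-03 / 1e-12 = 6.73e+09
SIL = 10 * log10(6.73e+09) = 98.28 dB


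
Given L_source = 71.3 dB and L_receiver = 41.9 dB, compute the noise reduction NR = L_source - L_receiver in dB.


NR = L_source - L_receiver (difference between source and receiving room levels)
NR = 71.3 - 41.9 = 29.4 dB


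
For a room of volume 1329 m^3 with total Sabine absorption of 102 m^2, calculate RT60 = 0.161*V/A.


RT60 = 0.161 * 1329 / 102 = 2.0977 s


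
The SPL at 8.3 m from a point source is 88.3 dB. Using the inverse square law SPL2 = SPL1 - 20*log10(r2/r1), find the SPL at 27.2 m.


r2/r1 = 27.2/8.3 = 3.27711
Correction = 20*log10(3.27711) = 10.3098 dB
SPL2 = 88.3 - 10.3098 = 77.99 dB


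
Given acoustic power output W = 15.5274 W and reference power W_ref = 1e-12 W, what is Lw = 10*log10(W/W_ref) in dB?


W / W_ref = 15.5274 / 1e-12 = 1.55274e+13
Lw = 10 * log10(1.55274e+13) = 131.91 dB


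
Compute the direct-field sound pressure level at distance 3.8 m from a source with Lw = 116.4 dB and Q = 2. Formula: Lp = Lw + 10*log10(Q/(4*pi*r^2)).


4*pi*r^2 = 4*pi*3.8^2 = 181.458 m^2
Q / (4*pi*r^2) = 2 / 181.458 = 0.0110218
Lp = 116.4 + 10*log10(0.0110218) = 96.823 dB


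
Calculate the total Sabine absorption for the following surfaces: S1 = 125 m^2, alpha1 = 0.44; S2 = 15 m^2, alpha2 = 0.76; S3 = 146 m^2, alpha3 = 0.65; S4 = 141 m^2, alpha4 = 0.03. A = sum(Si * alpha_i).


125 * 0.44 = 55
15 * 0.76 = 11.4
146 * 0.65 = 94.9
141 * 0.03 = 4.23
A_total = 55 + 11.4 + 94.9 + 4.23 = 165.53 m^2


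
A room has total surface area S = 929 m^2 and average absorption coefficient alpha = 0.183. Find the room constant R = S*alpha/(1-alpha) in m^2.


R = 929 * 0.183 / (1 - 0.183) = 208.09 m^2


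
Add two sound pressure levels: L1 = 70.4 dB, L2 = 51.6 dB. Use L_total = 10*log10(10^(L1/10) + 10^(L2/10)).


10^(70.4/10) = 1.09648e+07
10^(51.6/10) = 144544
Sum = 1.09648e+07 + 144544 = 1.11093e+07
L_total = 10*log10(1.11093e+07) = 70.457 dB


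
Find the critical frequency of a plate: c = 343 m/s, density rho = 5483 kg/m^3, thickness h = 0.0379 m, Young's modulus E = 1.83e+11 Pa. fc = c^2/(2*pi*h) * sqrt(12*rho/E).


12*rho/E = 12*5483/1.83e+11 = 3.59541e-07
sqrt(12*rho/E) = sqrt(3.59541e-07) = 0.000599617
c^2/(2*pi*h) = 343^2/(2*pi*0.0379) = 494048
fc = 494048 * 0.000599617 = 296.24 Hz


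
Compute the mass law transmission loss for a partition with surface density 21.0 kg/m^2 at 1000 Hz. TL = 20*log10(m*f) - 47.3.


m * f = 21.0 * 1000 = 21000
20*log10(21000) = 86.4444 dB
TL = 86.4444 - 47.3 = 39.144 dB


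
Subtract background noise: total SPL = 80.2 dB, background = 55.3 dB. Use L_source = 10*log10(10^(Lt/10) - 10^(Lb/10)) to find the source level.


10^(80.2/10) = 1.04713e+08
10^(55.3/10) = 338844
Difference = 1.04713e+08 - 338844 = 1.04374e+08
L_source = 10*log10(1.04374e+08) = 80.186 dB


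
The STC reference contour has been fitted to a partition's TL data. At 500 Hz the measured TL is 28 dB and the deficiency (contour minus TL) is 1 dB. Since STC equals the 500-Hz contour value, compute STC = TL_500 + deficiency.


By ASTM E413, STC = value of the fitted reference contour at 500 Hz.
Contour value at 500 Hz = TL_500 + deficiency = 28 + 1 = 29
STC = 29


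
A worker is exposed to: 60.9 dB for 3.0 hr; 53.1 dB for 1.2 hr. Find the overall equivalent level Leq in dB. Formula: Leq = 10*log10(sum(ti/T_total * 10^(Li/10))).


T_total = 3.0 + 1.2 = 4.2 hr
(3.0/4.2) * 10^(60.9/10) = 878763
(1.2/4.2) * 10^(53.1/10) = 58335.4
Sum = 878763 + 58335.4 = 937098
Leq = 10*log10(937098) = 59.718 dB


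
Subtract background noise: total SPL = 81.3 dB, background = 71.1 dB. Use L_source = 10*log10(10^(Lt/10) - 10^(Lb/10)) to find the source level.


10^(81.3/10) = 1.34896e+08
10^(71.1/10) = 1.28825e+07
Difference = 1.34896e+08 - 1.28825e+07 = 1.22014e+08
L_source = 10*log10(1.22014e+08) = 80.864 dB


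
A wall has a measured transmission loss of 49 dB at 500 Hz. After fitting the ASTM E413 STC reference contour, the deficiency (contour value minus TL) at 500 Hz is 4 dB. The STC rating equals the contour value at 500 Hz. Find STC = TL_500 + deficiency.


By ASTM E413, STC = value of the fitted reference contour at 500 Hz.
Contour value at 500 Hz = TL_500 + deficiency = 49 + 4 = 53
STC = 53


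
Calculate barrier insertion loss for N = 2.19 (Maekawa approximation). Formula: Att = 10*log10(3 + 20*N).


3 + 20*N = 3 + 20*2.19 = 46.8
Att = 10*log10(46.8) = 16.702 dB


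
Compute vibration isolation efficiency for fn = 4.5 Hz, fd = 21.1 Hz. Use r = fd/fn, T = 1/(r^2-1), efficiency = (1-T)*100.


r = 21.1 / 4.5 = 4.68889
r^2 - 1 = 4.68889^2 - 1 = 20.9857
T = 1/20.9857 = 0.0476515
Efficiency = (1 - 0.0476515)*100 = 95.235 %


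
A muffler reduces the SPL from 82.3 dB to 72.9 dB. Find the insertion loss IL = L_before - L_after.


Insertion loss = SPL without muffler - SPL with muffler
IL = 82.3 - 72.9 = 9.4 dB


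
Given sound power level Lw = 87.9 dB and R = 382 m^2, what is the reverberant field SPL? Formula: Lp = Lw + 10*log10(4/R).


4/R = 4/382 = 0.0104712
Lp = 87.9 + 10*log10(0.0104712) = 68.1 dB


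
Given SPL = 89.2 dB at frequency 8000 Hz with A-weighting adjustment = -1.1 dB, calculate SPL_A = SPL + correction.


A-weighting table: 8000 Hz -> -1.1 dB correction
SPL_A = SPL + correction = 89.2 + (-1.1) = 88.1 dBA


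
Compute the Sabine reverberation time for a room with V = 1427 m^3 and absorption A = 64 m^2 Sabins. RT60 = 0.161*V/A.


RT60 = 0.161 * 1427 / 64 = 3.5898 s


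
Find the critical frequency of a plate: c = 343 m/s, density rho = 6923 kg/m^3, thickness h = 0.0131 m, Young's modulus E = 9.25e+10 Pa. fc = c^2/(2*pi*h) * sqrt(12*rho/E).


12*rho/E = 12*6923/9.25e+10 = 8.98119e-07
sqrt(12*rho/E) = sqrt(8.98119e-07) = 0.000947691
c^2/(2*pi*h) = 343^2/(2*pi*0.0131) = 1.42935e+06
fc = 1.42935e+06 * 0.000947691 = 1354.6 Hz


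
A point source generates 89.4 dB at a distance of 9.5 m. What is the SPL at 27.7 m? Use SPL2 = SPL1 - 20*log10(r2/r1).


r2/r1 = 27.7/9.5 = 2.91579
Correction = 20*log10(2.91579) = 9.29512 dB
SPL2 = 89.4 - 9.29512 = 80.105 dB


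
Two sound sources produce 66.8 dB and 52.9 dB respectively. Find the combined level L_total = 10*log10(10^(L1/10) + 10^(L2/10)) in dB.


10^(66.8/10) = 4.7863e+06
10^(52.9/10) = 194984
Sum = 4.7863e+06 + 194984 = 4.98128e+06
L_total = 10*log10(4.98128e+06) = 66.973 dB


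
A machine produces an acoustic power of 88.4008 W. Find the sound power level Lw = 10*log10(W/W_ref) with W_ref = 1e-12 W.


W / W_ref = 88.4008 / 1e-12 = 8.84008e+13
Lw = 10 * log10(8.84008e+13) = 139.46 dB


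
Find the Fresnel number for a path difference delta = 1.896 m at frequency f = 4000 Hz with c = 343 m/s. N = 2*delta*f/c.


N = 2*delta*f/c = 2*delta/lambda, where lambda = c/f
lambda = 343 / 4000 = 0.08575 m
N = 2 * 1.896 / 0.08575 = 44.222


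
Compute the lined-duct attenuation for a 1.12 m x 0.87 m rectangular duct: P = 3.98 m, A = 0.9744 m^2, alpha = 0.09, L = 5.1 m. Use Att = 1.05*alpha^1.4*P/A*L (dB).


alpha^1.4 = 0.09^1.4 = 0.034351
Attenuation rate = 1.05 * alpha^1.4 * P / A
= 1.05 * 0.034351 * 3.98 / 0.9744 = 0.147324 dB/m
Total Att = 0.147324 * 5.1 = 0.75135 dB


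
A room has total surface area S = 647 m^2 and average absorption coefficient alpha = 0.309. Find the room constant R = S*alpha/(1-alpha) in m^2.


R = 647 * 0.309 / (1 - 0.309) = 289.32 m^2


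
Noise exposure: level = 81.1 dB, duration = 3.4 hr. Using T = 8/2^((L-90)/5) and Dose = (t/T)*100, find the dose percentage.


T_allowed = 8 / 2^((81.1 - 90)/5) = 27.4741 hr
Dose = 3.4 / 27.4741 * 100 = 12.375 %


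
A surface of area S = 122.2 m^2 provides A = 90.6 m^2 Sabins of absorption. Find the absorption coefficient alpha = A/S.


Absorption coefficient = absorbed power / incident power
alpha = A / S = 90.6 / 122.2 = 0.74141


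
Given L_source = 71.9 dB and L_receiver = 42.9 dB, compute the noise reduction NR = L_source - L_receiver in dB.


NR = L_source - L_receiver (difference between source and receiving room levels)
NR = 71.9 - 42.9 = 29 dB


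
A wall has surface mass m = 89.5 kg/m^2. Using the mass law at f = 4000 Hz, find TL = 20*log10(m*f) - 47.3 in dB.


m * f = 89.5 * 4000 = 358000
20*log10(358000) = 111.078 dB
TL = 111.078 - 47.3 = 63.778 dB


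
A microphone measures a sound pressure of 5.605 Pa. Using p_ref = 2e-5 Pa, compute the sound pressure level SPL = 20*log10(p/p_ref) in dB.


p / p_ref = 5.605 / 2e-5 = 280250
SPL = 20 * log10(280250) = 108.95 dB


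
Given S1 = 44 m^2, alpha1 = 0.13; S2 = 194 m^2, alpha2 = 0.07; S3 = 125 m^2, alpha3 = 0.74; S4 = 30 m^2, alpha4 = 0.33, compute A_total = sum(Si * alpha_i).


44 * 0.13 = 5.72
194 * 0.07 = 13.58
125 * 0.74 = 92.5
30 * 0.33 = 9.9
A_total = 5.72 + 13.58 + 92.5 + 9.9 = 121.7 m^2


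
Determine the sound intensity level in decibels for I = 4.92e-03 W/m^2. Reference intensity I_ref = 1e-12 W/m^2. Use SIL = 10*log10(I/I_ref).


I / I_ref = 4.92e-03 / 1e-12 = 4.92e+09
SIL = 10 * log10(4.92e+09) = 96.92 dB


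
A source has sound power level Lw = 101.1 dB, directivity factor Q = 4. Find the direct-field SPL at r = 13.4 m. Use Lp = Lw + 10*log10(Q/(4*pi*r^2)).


4*pi*r^2 = 4*pi*13.4^2 = 2256.42 m^2
Q / (4*pi*r^2) = 4 / 2256.42 = 0.00177272
Lp = 101.1 + 10*log10(0.00177272) = 73.586 dB


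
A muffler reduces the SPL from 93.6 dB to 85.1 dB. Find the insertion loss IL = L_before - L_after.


Insertion loss = SPL without muffler - SPL with muffler
IL = 93.6 - 85.1 = 8.5 dB


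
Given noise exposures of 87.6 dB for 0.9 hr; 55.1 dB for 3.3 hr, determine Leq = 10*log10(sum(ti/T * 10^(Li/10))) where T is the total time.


T_total = 0.9 + 3.3 = 4.2 hr
(0.9/4.2) * 10^(87.6/10) = 1.23309e+08
(3.3/4.2) * 10^(55.1/10) = 254252
Sum = 1.23309e+08 + 254252 = 1.23563e+08
Leq = 10*log10(1.23563e+08) = 80.919 dB


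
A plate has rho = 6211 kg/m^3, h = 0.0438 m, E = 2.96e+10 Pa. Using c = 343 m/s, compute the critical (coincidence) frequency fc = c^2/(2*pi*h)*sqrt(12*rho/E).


12*rho/E = 12*6211/2.96e+10 = 2.51797e-06
sqrt(12*rho/E) = sqrt(2.51797e-06) = 0.00158681
c^2/(2*pi*h) = 343^2/(2*pi*0.0438) = 427498
fc = 427498 * 0.00158681 = 678.36 Hz


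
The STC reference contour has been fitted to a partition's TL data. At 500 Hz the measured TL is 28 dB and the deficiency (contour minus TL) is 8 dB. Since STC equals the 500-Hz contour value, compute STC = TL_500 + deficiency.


By ASTM E413, STC = value of the fitted reference contour at 500 Hz.
Contour value at 500 Hz = TL_500 + deficiency = 28 + 8 = 36
STC = 36


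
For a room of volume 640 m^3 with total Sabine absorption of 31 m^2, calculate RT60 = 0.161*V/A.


RT60 = 0.161 * 640 / 31 = 3.3239 s


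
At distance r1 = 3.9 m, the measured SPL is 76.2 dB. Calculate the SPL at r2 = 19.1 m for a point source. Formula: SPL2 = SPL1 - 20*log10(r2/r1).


r2/r1 = 19.1/3.9 = 4.89744
Correction = 20*log10(4.89744) = 13.7994 dB
SPL2 = 76.2 - 13.7994 = 62.401 dB


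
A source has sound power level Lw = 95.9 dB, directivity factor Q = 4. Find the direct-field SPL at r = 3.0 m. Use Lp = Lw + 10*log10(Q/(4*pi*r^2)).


4*pi*r^2 = 4*pi*3.0^2 = 113.097 m^2
Q / (4*pi*r^2) = 4 / 113.097 = 0.0353679
Lp = 95.9 + 10*log10(0.0353679) = 81.386 dB


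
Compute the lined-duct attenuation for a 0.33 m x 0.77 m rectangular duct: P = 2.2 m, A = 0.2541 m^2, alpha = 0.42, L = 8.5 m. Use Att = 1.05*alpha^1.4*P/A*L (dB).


alpha^1.4 = 0.42^1.4 = 0.296858
Attenuation rate = 1.05 * alpha^1.4 * P / A
= 1.05 * 0.296858 * 2.2 / 0.2541 = 2.69871 dB/m
Total Att = 2.69871 * 8.5 = 22.939 dB


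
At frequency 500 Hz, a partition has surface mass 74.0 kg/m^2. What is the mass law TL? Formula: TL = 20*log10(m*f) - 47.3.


m * f = 74.0 * 500 = 37000
20*log10(37000) = 91.364 dB
TL = 91.364 - 47.3 = 44.064 dB


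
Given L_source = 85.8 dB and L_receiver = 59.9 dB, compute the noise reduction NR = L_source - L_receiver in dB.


NR = L_source - L_receiver (difference between source and receiving room levels)
NR = 85.8 - 59.9 = 25.9 dB


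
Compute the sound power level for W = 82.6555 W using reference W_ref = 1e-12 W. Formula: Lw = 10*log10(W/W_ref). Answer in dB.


W / W_ref = 82.6555 / 1e-12 = 8.26555e+13
Lw = 10 * log10(8.26555e+13) = 139.17 dB


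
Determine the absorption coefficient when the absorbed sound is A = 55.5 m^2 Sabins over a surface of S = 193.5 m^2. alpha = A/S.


Absorption coefficient = absorbed power / incident power
alpha = A / S = 55.5 / 193.5 = 0.28682


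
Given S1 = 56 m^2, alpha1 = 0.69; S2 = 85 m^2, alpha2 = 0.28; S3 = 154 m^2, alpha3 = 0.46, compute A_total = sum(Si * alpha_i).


56 * 0.69 = 38.64
85 * 0.28 = 23.8
154 * 0.46 = 70.84
A_total = 38.64 + 23.8 + 70.84 = 133.28 m^2


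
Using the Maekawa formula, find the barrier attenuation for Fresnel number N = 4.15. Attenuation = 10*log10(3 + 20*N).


3 + 20*N = 3 + 20*4.15 = 86
Att = 10*log10(86) = 19.345 dB


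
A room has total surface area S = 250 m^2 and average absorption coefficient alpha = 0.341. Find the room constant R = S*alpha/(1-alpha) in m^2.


R = 250 * 0.341 / (1 - 0.341) = 129.36 m^2


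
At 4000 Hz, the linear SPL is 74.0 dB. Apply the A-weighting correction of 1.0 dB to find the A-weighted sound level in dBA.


A-weighting table: 4000 Hz -> 1.0 dB correction
SPL_A = SPL + correction = 74.0 + (1.0) = 75 dBA


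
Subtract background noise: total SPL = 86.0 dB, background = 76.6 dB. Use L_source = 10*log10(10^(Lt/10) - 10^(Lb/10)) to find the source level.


10^(86.0/10) = 3.98107e+08
10^(76.6/10) = 4.57088e+07
Difference = 3.98107e+08 - 4.57088e+07 = 3.52398e+08
L_source = 10*log10(3.52398e+08) = 85.47 dB


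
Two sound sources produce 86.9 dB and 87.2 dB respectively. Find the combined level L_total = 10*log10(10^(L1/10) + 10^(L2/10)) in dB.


10^(86.9/10) = 4.89779e+08
10^(87.2/10) = 5.24807e+08
Sum = 4.89779e+08 + 5.24807e+08 = 1.01459e+09
L_total = 10*log10(1.01459e+09) = 90.063 dB


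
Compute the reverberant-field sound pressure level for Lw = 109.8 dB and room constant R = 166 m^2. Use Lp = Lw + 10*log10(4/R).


4/R = 4/166 = 0.0240964
Lp = 109.8 + 10*log10(0.0240964) = 93.62 dB


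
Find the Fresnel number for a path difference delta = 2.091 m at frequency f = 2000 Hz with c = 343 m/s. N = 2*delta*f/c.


N = 2*delta*f/c = 2*delta/lambda, where lambda = c/f
lambda = 343 / 2000 = 0.1715 m
N = 2 * 2.091 / 0.1715 = 24.385


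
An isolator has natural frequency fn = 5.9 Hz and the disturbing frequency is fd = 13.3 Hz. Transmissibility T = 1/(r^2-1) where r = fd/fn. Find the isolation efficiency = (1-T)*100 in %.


r = 13.3 / 5.9 = 2.25424
r^2 - 1 = 2.25424^2 - 1 = 4.0816
T = 1/4.0816 = 0.245002
Efficiency = (1 - 0.245002)*100 = 75.5 %


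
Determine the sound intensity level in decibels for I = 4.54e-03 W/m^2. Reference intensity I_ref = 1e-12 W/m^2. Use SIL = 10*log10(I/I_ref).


I / I_ref = 4.54e-03 / 1e-12 = 4.54e+09
SIL = 10 * log10(4.54e+09) = 96.571 dB


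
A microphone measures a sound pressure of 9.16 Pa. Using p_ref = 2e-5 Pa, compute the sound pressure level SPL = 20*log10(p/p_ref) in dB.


p / p_ref = 9.16 / 2e-5 = 458000
SPL = 20 * log10(458000) = 113.22 dB


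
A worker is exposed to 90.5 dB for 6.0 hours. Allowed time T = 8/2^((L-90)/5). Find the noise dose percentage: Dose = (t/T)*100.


T_allowed = 8 / 2^((90.5 - 90)/5) = 7.46426 hr
Dose = 6.0 / 7.46426 * 100 = 80.383 %


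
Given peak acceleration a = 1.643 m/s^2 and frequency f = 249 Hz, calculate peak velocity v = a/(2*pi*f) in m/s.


omega = 2*pi*f = 2*pi*249 = 1564.51 rad/s
v = a / omega = 1.643 / 1564.51 = 0.0010502 m/s


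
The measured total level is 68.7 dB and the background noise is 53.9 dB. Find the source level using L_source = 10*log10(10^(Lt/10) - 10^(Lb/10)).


10^(68.7/10) = 7.4131e+06
10^(53.9/10) = 245471
Difference = 7.4131e+06 - 245471 = 7.16763e+06
L_source = 10*log10(7.16763e+06) = 68.554 dB


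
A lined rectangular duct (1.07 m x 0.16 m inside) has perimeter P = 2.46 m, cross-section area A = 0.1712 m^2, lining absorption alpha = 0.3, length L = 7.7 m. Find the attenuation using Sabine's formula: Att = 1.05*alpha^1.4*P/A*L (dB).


alpha^1.4 = 0.3^1.4 = 0.18534
Attenuation rate = 1.05 * alpha^1.4 * P / A
= 1.05 * 0.18534 * 2.46 / 0.1712 = 2.79634 dB/m
Total Att = 2.79634 * 7.7 = 21.532 dB


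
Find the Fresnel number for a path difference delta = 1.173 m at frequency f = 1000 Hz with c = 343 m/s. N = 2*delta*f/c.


N = 2*delta*f/c = 2*delta/lambda, where lambda = c/f
lambda = 343 / 1000 = 0.343 m
N = 2 * 1.173 / 0.343 = 6.8397


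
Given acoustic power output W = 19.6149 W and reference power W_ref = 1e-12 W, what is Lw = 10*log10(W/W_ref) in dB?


W / W_ref = 19.6149 / 1e-12 = 1.96149e+13
Lw = 10 * log10(1.96149e+13) = 132.93 dB


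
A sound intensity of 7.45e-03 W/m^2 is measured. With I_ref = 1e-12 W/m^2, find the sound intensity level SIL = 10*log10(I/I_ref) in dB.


I / I_ref = 7.45e-03 / 1e-12 = 7.45e+09
SIL = 10 * log10(7.45e+09) = 98.722 dB


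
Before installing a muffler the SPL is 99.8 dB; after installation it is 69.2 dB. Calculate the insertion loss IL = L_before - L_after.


Insertion loss = SPL without muffler - SPL with muffler
IL = 99.8 - 69.2 = 30.6 dB


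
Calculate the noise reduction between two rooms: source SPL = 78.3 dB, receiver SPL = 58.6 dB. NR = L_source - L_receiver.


NR = L_source - L_receiver (difference between source and receiving room levels)
NR = 78.3 - 58.6 = 19.7 dB


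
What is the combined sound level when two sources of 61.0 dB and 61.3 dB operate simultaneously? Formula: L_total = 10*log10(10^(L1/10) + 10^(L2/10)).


10^(61.0/10) = 1.25893e+06
10^(61.3/10) = 1.34896e+06
Sum = 1.25893e+06 + 1.34896e+06 = 2.60789e+06
L_total = 10*log10(2.60789e+06) = 64.163 dB


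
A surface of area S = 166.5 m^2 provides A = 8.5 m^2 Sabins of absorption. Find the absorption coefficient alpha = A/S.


Absorption coefficient = absorbed power / incident power
alpha = A / S = 8.5 / 166.5 = 0.051051


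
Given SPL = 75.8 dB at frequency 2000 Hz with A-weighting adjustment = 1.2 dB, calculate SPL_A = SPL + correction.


A-weighting table: 2000 Hz -> 1.2 dB correction
SPL_A = SPL + correction = 75.8 + (1.2) = 77 dBA


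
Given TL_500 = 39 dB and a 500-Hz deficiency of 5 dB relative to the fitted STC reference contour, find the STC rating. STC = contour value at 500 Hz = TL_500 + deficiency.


By ASTM E413, STC = value of the fitted reference contour at 500 Hz.
Contour value at 500 Hz = TL_500 + deficiency = 39 + 5 = 44
STC = 44


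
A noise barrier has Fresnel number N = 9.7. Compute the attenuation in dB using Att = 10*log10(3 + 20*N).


3 + 20*N = 3 + 20*9.7 = 197
Att = 10*log10(197) = 22.945 dB


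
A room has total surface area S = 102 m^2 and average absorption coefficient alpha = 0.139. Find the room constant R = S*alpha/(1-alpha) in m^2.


R = 102 * 0.139 / (1 - 0.139) = 16.467 m^2


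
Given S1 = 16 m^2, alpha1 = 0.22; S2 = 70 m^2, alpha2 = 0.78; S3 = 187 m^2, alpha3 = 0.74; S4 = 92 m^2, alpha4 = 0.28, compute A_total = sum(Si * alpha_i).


16 * 0.22 = 3.52
70 * 0.78 = 54.6
187 * 0.74 = 138.38
92 * 0.28 = 25.76
A_total = 3.52 + 54.6 + 138.38 + 25.76 = 222.26 m^2


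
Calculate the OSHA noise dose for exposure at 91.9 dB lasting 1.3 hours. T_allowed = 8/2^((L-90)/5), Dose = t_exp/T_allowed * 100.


T_allowed = 8 / 2^((91.9 - 90)/5) = 6.1475 hr
Dose = 1.3 / 6.1475 * 100 = 21.147 %


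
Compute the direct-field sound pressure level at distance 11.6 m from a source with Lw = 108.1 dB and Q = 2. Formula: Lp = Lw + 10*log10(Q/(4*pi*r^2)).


4*pi*r^2 = 4*pi*11.6^2 = 1690.93 m^2
Q / (4*pi*r^2) = 2 / 1690.93 = 0.00118278
Lp = 108.1 + 10*log10(0.00118278) = 78.829 dB


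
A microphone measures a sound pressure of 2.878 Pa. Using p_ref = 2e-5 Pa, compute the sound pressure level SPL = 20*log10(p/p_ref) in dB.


p / p_ref = 2.878 / 2e-5 = 143900
SPL = 20 * log10(143900) = 103.16 dB


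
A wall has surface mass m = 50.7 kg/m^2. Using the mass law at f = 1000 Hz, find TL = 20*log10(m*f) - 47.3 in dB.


m * f = 50.7 * 1000 = 50700
20*log10(50700) = 94.1002 dB
TL = 94.1002 - 47.3 = 46.8 dB


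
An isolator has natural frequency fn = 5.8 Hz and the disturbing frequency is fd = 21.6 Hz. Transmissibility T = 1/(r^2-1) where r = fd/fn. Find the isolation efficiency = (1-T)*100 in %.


r = 21.6 / 5.8 = 3.72414
r^2 - 1 = 3.72414^2 - 1 = 12.8692
T = 1/12.8692 = 0.0777049
Efficiency = (1 - 0.0777049)*100 = 92.23 %


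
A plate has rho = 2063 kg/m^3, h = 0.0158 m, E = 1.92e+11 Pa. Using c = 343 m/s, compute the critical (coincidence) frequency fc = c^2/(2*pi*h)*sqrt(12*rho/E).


12*rho/E = 12*2063/1.92e+11 = 1.28937e-07
sqrt(12*rho/E) = sqrt(1.28937e-07) = 0.000359078
c^2/(2*pi*h) = 343^2/(2*pi*0.0158) = 1.18509e+06
fc = 1.18509e+06 * 0.000359078 = 425.54 Hz


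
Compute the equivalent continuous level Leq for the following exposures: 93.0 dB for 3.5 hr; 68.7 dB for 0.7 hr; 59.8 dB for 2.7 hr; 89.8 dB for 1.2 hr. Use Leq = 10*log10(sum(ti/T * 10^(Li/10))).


T_total = 3.5 + 0.7 + 2.7 + 1.2 = 8.1 hr
(3.5/8.1) * 10^(93.0/10) = 8.6215e+08
(0.7/8.1) * 10^(68.7/10) = 640638
(2.7/8.1) * 10^(59.8/10) = 318331
(1.2/8.1) * 10^(89.8/10) = 1.4148e+08
Sum = 8.6215e+08 + 640638 + 318331 + 1.4148e+08 = 1.00459e+09
Leq = 10*log10(1.00459e+09) = 90.02 dB


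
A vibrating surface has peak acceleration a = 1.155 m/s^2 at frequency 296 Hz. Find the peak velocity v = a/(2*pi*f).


omega = 2*pi*f = 2*pi*296 = 1859.82 rad/s
v = a / omega = 1.155 / 1859.82 = 0.00062103 m/s


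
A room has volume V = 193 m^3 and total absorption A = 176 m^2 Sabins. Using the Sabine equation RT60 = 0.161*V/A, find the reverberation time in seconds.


RT60 = 0.161 * 193 / 176 = 0.17655 s


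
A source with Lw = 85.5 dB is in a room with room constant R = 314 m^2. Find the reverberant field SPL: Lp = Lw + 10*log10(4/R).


4/R = 4/314 = 0.0127389
Lp = 85.5 + 10*log10(0.0127389) = 66.551 dB


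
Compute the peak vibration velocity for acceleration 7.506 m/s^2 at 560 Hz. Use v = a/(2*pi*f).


omega = 2*pi*f = 2*pi*560 = 3518.58 rad/s
v = a / omega = 7.506 / 3518.58 = 0.0021332 m/s


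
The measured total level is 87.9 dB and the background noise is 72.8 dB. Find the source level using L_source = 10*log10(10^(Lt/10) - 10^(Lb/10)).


10^(87.9/10) = 6.16595e+08
10^(72.8/10) = 1.90546e+07
Difference = 6.16595e+08 - 1.90546e+07 = 5.9754e+08
L_source = 10*log10(5.9754e+08) = 87.764 dB


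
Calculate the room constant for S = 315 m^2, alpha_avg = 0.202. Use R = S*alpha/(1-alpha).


R = 315 * 0.202 / (1 - 0.202) = 79.737 m^2


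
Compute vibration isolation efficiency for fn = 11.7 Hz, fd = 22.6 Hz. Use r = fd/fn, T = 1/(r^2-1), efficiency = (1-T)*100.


r = 22.6 / 11.7 = 1.93162
r^2 - 1 = 1.93162^2 - 1 = 2.73116
T = 1/2.73116 = 0.366145
Efficiency = (1 - 0.366145)*100 = 63.386 %


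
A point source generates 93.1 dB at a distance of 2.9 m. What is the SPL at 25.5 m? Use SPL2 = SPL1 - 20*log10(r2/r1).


r2/r1 = 25.5/2.9 = 8.7931
Correction = 20*log10(8.7931) = 18.8828 dB
SPL2 = 93.1 - 18.8828 = 74.217 dB


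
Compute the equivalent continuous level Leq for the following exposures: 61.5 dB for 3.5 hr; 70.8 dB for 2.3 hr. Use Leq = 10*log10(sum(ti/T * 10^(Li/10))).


T_total = 3.5 + 2.3 = 5.8 hr
(3.5/5.8) * 10^(61.5/10) = 852393
(2.3/5.8) * 10^(70.8/10) = 4.7676e+06
Sum = 852393 + 4.7676e+06 = 5.61999e+06
Leq = 10*log10(5.61999e+06) = 67.497 dB


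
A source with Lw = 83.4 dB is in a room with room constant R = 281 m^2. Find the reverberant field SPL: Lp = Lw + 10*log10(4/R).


4/R = 4/281 = 0.0142349
Lp = 83.4 + 10*log10(0.0142349) = 64.934 dB


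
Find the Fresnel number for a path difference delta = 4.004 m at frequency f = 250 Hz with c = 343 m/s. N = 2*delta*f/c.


N = 2*delta*f/c = 2*delta/lambda, where lambda = c/f
lambda = 343 / 250 = 1.372 m
N = 2 * 4.004 / 1.372 = 5.8367


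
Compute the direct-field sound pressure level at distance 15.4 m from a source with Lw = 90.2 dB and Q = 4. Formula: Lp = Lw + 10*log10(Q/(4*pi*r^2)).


4*pi*r^2 = 4*pi*15.4^2 = 2980.24 m^2
Q / (4*pi*r^2) = 4 / 2980.24 = 0.00134217
Lp = 90.2 + 10*log10(0.00134217) = 61.478 dB


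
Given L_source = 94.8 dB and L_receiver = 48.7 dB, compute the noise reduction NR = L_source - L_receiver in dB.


NR = L_source - L_receiver (difference between source and receiving room levels)
NR = 94.8 - 48.7 = 46.1 dB


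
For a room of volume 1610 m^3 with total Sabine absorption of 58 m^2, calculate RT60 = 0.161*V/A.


RT60 = 0.161 * 1610 / 58 = 4.4691 s


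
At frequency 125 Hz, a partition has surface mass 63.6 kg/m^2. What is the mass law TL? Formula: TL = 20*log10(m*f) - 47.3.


m * f = 63.6 * 125 = 7950
20*log10(7950) = 78.0073 dB
TL = 78.0073 - 47.3 = 30.707 dB


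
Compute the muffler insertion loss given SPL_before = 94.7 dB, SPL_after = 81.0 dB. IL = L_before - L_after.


Insertion loss = SPL without muffler - SPL with muffler
IL = 94.7 - 81.0 = 13.7 dB


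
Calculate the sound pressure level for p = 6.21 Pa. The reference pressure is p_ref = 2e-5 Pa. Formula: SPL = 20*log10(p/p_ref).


p / p_ref = 6.21 / 2e-5 = 310500
SPL = 20 * log10(310500) = 109.84 dB


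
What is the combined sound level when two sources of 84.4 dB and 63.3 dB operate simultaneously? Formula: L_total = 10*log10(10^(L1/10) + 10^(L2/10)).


10^(84.4/10) = 2.75423e+08
10^(63.3/10) = 2.13796e+06
Sum = 2.75423e+08 + 2.13796e+06 = 2.77561e+08
L_total = 10*log10(2.77561e+08) = 84.434 dB


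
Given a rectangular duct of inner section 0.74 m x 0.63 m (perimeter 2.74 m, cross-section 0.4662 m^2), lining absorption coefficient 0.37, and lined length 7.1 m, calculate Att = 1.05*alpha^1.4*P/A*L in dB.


alpha^1.4 = 0.37^1.4 = 0.248589
Attenuation rate = 1.05 * alpha^1.4 * P / A
= 1.05 * 0.248589 * 2.74 / 0.4662 = 1.53409 dB/m
Total Att = 1.53409 * 7.1 = 10.892 dB


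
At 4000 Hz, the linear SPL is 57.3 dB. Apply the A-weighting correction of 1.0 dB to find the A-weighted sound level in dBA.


A-weighting table: 4000 Hz -> 1.0 dB correction
SPL_A = SPL + correction = 57.3 + (1.0) = 58.3 dBA


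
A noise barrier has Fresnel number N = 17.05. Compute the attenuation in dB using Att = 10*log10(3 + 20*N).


3 + 20*N = 3 + 20*17.05 = 344
Att = 10*log10(344) = 25.366 dB


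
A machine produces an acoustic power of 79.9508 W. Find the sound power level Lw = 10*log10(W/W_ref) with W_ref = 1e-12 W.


W / W_ref = 79.9508 / 1e-12 = 7.99508e+13
Lw = 10 * log10(7.99508e+13) = 139.03 dB


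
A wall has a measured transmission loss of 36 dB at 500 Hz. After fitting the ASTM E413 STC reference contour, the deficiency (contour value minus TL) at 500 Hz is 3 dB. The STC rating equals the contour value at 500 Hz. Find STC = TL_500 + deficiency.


By ASTM E413, STC = value of the fitted reference contour at 500 Hz.
Contour value at 500 Hz = TL_500 + deficiency = 36 + 3 = 39
STC = 39


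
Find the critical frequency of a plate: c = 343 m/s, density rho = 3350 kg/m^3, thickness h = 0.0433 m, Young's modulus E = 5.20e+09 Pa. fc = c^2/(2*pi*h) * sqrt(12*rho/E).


12*rho/E = 12*3350/5.20e+09 = 7.73077e-06
sqrt(12*rho/E) = sqrt(7.73077e-06) = 0.00278043
c^2/(2*pi*h) = 343^2/(2*pi*0.0433) = 432435
fc = 432435 * 0.00278043 = 1202.4 Hz


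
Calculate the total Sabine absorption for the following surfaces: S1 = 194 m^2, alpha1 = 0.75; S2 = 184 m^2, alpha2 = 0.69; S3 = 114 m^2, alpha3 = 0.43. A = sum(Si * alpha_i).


194 * 0.75 = 145.5
184 * 0.69 = 126.96
114 * 0.43 = 49.02
A_total = 145.5 + 126.96 + 49.02 = 321.48 m^2


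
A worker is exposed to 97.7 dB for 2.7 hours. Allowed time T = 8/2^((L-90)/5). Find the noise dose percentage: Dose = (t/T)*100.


T_allowed = 8 / 2^((97.7 - 90)/5) = 2.75108 hr
Dose = 2.7 / 2.75108 * 100 = 98.143 %


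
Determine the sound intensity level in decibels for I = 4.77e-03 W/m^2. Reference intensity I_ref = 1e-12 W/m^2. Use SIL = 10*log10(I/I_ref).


I / I_ref = 4.77e-03 / 1e-12 = 4.77e+09
SIL = 10 * log10(4.77e+09) = 96.785 dB


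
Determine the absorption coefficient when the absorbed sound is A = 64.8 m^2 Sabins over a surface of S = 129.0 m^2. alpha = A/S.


Absorption coefficient = absorbed power / incident power
alpha = A / S = 64.8 / 129.0 = 0.50233


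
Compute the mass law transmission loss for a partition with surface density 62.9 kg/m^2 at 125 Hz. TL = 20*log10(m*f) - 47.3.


m * f = 62.9 * 125 = 7862.5
20*log10(7862.5) = 77.9112 dB
TL = 77.9112 - 47.3 = 30.611 dB


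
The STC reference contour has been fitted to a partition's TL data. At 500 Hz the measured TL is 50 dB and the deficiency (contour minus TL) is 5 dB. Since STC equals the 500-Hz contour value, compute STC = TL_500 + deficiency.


By ASTM E413, STC = value of the fitted reference contour at 500 Hz.
Contour value at 500 Hz = TL_500 + deficiency = 50 + 5 = 55
STC = 55


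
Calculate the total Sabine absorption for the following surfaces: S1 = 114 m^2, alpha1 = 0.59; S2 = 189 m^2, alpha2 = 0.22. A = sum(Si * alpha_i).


114 * 0.59 = 67.26
189 * 0.22 = 41.58
A_total = 67.26 + 41.58 = 108.84 m^2


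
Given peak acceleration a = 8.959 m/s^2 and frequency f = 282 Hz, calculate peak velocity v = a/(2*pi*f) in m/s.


omega = 2*pi*f = 2*pi*282 = 1771.86 rad/s
v = a / omega = 8.959 / 1771.86 = 0.0050563 m/s


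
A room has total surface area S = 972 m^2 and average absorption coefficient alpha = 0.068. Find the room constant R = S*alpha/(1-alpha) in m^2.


R = 972 * 0.068 / (1 - 0.068) = 70.918 m^2


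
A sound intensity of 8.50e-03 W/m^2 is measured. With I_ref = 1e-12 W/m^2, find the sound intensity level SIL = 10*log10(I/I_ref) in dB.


I / I_ref = 8.50e-03 / 1e-12 = 8.5e+09
SIL = 10 * log10(8.5e+09) = 99.294 dB


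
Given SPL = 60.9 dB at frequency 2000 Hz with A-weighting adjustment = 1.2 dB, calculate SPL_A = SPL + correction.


A-weighting table: 2000 Hz -> 1.2 dB correction
SPL_A = SPL + correction = 60.9 + (1.2) = 62.1 dBA


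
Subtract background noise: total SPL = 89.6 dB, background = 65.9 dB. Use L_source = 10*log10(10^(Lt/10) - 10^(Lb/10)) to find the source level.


10^(89.6/10) = 9.12011e+08
10^(65.9/10) = 3.89045e+06
Difference = 9.12011e+08 - 3.89045e+06 = 9.08121e+08
L_source = 10*log10(9.08121e+08) = 89.581 dB


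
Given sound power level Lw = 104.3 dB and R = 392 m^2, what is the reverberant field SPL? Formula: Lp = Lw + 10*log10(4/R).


4/R = 4/392 = 0.0102041
Lp = 104.3 + 10*log10(0.0102041) = 84.388 dB


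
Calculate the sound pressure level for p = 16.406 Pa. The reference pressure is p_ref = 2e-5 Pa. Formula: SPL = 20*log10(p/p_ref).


p / p_ref = 16.406 / 2e-5 = 820300
SPL = 20 * log10(820300) = 118.28 dB


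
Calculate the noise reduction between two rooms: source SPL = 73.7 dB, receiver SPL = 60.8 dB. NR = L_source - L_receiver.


NR = L_source - L_receiver (difference between source and receiving room levels)
NR = 73.7 - 60.8 = 12.9 dB


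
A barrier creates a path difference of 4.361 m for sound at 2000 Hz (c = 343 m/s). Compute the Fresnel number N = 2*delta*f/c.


N = 2*delta*f/c = 2*delta/lambda, where lambda = c/f
lambda = 343 / 2000 = 0.1715 m
N = 2 * 4.361 / 0.1715 = 50.857


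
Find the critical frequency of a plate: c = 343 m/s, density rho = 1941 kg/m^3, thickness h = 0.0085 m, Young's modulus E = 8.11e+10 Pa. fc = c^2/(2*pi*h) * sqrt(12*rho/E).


12*rho/E = 12*1941/8.11e+10 = 2.87201e-07
sqrt(12*rho/E) = sqrt(2.87201e-07) = 0.000535911
c^2/(2*pi*h) = 343^2/(2*pi*0.0085) = 2.20287e+06
fc = 2.20287e+06 * 0.000535911 = 1180.5 Hz


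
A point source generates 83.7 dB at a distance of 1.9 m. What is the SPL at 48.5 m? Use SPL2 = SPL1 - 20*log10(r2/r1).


r2/r1 = 48.5/1.9 = 25.5263
Correction = 20*log10(25.5263) = 28.1398 dB
SPL2 = 83.7 - 28.1398 = 55.56 dB


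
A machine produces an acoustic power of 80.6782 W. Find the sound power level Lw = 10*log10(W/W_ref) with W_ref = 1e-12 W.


W / W_ref = 80.6782 / 1e-12 = 8.06782e+13
Lw = 10 * log10(8.06782e+13) = 139.07 dB


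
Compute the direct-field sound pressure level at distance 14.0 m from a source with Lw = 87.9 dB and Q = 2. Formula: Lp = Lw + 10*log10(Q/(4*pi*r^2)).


4*pi*r^2 = 4*pi*14.0^2 = 2463.01 m^2
Q / (4*pi*r^2) = 2 / 2463.01 = 0.000812015
Lp = 87.9 + 10*log10(0.000812015) = 56.996 dB


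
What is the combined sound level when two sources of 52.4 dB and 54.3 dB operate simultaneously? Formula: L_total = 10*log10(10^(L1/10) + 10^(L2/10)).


10^(52.4/10) = 173780
10^(54.3/10) = 269153
Sum = 173780 + 269153 = 442933
L_total = 10*log10(442933) = 56.463 dB


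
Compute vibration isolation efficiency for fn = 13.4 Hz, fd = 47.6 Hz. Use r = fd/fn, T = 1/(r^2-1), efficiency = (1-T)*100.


r = 47.6 / 13.4 = 3.55224
r^2 - 1 = 3.55224^2 - 1 = 11.6184
T = 1/11.6184 = 0.0860704
Efficiency = (1 - 0.0860704)*100 = 91.393 %


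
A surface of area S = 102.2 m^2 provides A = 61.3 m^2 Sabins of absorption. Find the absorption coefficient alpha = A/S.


Absorption coefficient = absorbed power / incident power
alpha = A / S = 61.3 / 102.2 = 0.5998


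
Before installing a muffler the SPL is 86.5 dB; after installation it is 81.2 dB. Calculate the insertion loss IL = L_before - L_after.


Insertion loss = SPL without muffler - SPL with muffler
IL = 86.5 - 81.2 = 5.3 dB


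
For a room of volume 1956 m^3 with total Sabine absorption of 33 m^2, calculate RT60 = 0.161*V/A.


RT60 = 0.161 * 1956 / 33 = 9.5429 s


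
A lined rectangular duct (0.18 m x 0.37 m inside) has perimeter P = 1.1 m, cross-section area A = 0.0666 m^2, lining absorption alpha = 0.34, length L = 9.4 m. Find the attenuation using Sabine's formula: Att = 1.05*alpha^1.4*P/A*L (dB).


alpha^1.4 = 0.34^1.4 = 0.220836
Attenuation rate = 1.05 * alpha^1.4 * P / A
= 1.05 * 0.220836 * 1.1 / 0.0666 = 3.82981 dB/m
Total Att = 3.82981 * 9.4 = 36 dB


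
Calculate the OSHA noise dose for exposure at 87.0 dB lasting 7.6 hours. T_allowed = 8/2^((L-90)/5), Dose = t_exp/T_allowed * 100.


T_allowed = 8 / 2^((87.0 - 90)/5) = 12.1257 hr
Dose = 7.6 / 12.1257 * 100 = 62.677 %


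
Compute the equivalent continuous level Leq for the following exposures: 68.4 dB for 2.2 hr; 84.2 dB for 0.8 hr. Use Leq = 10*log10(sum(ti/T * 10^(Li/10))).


T_total = 2.2 + 0.8 = 3.0 hr
(2.2/3.0) * 10^(68.4/10) = 5.07343e+06
(0.8/3.0) * 10^(84.2/10) = 7.01405e+07
Sum = 5.07343e+06 + 7.01405e+07 = 7.52139e+07
Leq = 10*log10(7.52139e+07) = 78.763 dB
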